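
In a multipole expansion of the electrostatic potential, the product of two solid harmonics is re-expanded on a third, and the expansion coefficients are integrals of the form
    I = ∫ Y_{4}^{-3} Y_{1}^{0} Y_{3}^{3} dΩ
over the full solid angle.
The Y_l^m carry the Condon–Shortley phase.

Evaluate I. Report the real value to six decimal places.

Checks pass: Σm=0; 8 even; l₃=3∈[3,5].
(2·4+1)(2·1+1)(2·3+1) = 189
Δ: 2! 6! 0! / 9! → 1/252
sum: t=1:−1/36 = -1/36
3j²(4 1 3; 0 0 0) = Δ·Π!·Σ² = 4/63  (sign +1)
sum: t=1:−1/720 = -1/720
3j²(4 1 3; -3 0 3) = Δ·Π!·Σ² = 1/36  (sign -1)
combine: 4πI² = 189·4/63·1/36 = 1/3
take √, sign -1: I = -0.16286750

-0.162868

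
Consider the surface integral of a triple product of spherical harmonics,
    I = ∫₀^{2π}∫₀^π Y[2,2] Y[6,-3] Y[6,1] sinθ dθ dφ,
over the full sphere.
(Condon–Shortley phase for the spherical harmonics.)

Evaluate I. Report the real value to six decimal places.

Rules hold: Σm=0, L=14 even, 4≤6≤8.
N = 5·13·13 = 845
Δ = 2!·2!·10!/15! = 1/90090
Racah Σ t=0..2: t=0:+1/69120 t=1:−1/14400 t=2:+1/69120 = -7/172800
⇒ 3j(2 6 6; 0 0 0)² = 14/715, sgn -1
Racah Σ t=0..0: t=0:+1/120960 = 1/120960
⇒ 3j(2 6 6; 2 -3 1)² = 24/1001, sgn -1
4πI² = N·(3j₀)²·(3jₘ)² = 48/121
I = +1·√(0.396694/4π) = 0.17767364

0.177674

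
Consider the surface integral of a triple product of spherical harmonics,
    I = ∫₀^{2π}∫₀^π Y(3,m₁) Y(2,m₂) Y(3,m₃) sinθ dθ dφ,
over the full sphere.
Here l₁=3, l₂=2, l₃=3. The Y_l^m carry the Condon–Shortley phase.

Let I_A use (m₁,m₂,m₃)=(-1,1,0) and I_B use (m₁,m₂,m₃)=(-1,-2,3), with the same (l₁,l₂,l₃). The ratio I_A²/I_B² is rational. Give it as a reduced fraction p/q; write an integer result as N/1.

1/5

l's match ⇒ only the (l;m) 3-j factors differ between A and B.
A: triangle coeff Δ(3,2,3) = 1/3780; Σ_t [1,2]: t=1:−1/12 t=2:+1/8 = 1/24; (3j)²=1/210 [(3 2 3; -1 1 0)], sign=-1
B: triangle coeff Δ(3,2,3) = 1/3780; Σ_t [0,0]: t=0:+1/96 = 1/96; (3j)²=1/42 [(3 2 3; -1 -2 3)], sign=+1
I_A²/I_B² = (1/210)/(1/42) = 1/5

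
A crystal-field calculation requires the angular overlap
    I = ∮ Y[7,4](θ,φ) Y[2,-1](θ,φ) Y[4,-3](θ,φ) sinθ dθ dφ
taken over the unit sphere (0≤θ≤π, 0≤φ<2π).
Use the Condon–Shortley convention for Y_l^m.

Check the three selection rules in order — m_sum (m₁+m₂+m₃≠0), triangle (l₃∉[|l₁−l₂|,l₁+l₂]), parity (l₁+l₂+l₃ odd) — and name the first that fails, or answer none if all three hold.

azimuthal sum: 4 − 1 − 3 = 0  ✓
5 ≤ 4 ≤ 9 (triangle on l)  ✗
L = 7 + 2 + 4 = 13 (odd)

triangle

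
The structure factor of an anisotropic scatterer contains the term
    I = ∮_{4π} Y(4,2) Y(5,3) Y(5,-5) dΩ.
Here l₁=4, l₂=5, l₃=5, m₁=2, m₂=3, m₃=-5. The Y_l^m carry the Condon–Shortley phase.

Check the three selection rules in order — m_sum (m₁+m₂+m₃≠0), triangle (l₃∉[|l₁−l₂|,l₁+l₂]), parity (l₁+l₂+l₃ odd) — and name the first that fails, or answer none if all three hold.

Σmᵢ = 0  ✓
l₃∈[|l₁−l₂|,l₁+l₂]=[1,9], have l₃=5  ✓
Σlᵢ = 14 ⇒ even  ✓

none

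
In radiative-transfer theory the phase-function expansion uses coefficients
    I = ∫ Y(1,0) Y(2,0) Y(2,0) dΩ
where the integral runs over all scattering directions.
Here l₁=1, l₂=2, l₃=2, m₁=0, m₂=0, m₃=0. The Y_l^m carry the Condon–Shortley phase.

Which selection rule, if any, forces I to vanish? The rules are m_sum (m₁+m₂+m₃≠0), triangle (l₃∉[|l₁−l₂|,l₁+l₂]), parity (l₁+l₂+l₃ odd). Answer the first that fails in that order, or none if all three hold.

parity

azimuthal sum: 0 + 0 + 0 = 0  ✓
1 ≤ 2 ≤ 3 (triangle on l)  ✓
L = 1 + 2 + 2 = 5 (odd)  ✗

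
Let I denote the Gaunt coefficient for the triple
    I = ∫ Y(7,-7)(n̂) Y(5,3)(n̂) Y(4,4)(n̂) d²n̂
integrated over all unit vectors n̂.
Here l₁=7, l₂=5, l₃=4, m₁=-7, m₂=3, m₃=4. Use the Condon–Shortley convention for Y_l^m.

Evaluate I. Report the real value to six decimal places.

Rules hold: Σm=0, L=16 even, 2≤4≤12.
N = 15·11·9 = 1485
Δ = 8!·6!·2!/17! = 1/6126120
Racah Σ t=3..5: t=3:−1/69120 t=4:+1/20736 t=5:−1/69120 = 1/51840
⇒ 3j(7 5 4; 0 0 0)² = 280/21879, sgn +1
Racah Σ t=8..8: t=8:+1/58060800 = 1/58060800
⇒ 3j(7 5 4; -7 3 4)² = 7/510, sgn +1
4πI² = N·(3j₀)²·(3jₘ)² = 980/3757
I = +1·√(0.260846/4π) = 0.14407463

0.144075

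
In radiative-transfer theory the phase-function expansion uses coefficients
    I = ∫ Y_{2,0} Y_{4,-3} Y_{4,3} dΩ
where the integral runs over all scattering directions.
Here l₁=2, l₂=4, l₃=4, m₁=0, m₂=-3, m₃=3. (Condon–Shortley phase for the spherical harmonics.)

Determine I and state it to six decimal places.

Checks pass: Σm=0; 10 even; l₃=4∈[2,6].
(2·2+1)(2·4+1)(2·4+1) = 405
Δ: 2! 2! 6! / 11! → 1/13860
sum: t=0:+1/192 t=1:−1/36 t=2:+1/192 = -5/288
3j²(2 4 4; 0 0 0) = Δ·Π!·Σ² = 20/693  (sign -1)
sum: t=0:+1/480 t=1:−1/720 = 1/1440
3j²(2 4 4; 0 -3 3) = Δ·Π!·Σ² = 7/1980  (sign -1)
combine: 4πI² = 405·20/693·7/1980 = 5/121
take √, sign +1: I = 0.05734392

0.057344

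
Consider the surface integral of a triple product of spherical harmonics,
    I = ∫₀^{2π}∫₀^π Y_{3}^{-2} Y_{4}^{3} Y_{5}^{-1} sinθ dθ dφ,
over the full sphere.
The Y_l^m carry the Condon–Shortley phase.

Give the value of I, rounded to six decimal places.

Checks pass: Σm=0; 12 even; l₃=5∈[1,7].
(2·3+1)(2·4+1)(2·5+1) = 693
Δ: 2! 4! 6! / 13! → 1/180180
sum: t=0:+1/576 t=1:−1/144 t=2:+1/576 = -1/288
3j²(3 4 5; 0 0 0) = Δ·Π!·Σ² = 20/1001  (sign +1)
sum: t=1:−1/17280 t=2:+1/1440 = 11/17280
3j²(3 4 5; -2 3 -1) = Δ·Π!·Σ² = 11/468  (sign +1)
combine: 4πI² = 693·20/1001·11/468 = 55/169
take √, sign +1: I = 0.16092854

0.160929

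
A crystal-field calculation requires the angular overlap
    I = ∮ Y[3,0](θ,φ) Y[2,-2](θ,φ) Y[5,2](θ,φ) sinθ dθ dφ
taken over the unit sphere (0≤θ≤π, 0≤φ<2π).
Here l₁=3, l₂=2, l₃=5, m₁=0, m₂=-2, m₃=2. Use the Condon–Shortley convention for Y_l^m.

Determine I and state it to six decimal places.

Rules hold: Σm=0, L=10 even, 1≤5≤5.
N = 7·5·11 = 385
Δ = 0!·6!·4!/11! = 1/2310
Racah Σ t=0..0: t=0:+1/144 = 1/144
⇒ 3j(3 2 5; 0 0 0)² = 10/231, sgn -1
Racah Σ t=0..0: t=0:+1/864 = 1/864
⇒ 3j(3 2 5; 0 -2 2)² = 1/66, sgn -1
4πI² = N·(3j₀)²·(3jₘ)² = 25/99
I = +1·√(0.252525/4π) = 0.14175797

0.141758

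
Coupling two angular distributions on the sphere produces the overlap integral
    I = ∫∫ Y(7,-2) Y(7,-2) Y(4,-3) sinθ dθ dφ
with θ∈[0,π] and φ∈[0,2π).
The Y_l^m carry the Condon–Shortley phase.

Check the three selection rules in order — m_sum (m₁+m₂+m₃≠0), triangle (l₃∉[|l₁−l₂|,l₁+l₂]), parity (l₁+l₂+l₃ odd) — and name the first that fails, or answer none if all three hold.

Σmᵢ = -7  ✗
l₃∈[|l₁−l₂|,l₁+l₂]=[0,14], have l₃=4
Σlᵢ = 18 ⇒ even

m_sum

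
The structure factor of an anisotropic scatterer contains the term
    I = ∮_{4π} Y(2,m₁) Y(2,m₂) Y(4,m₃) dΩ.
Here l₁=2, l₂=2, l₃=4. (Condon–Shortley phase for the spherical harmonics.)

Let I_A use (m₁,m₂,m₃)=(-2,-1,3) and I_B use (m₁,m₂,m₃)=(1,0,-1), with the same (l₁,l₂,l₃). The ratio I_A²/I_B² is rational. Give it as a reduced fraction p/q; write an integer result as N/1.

7/6

Shared (l₁,l₂,l₃)=(2,2,4): N and (l;000)² cancel in I_A²/I_B².
A: Δ = 0!·4!·4!/9! = 1/630; Racah Σ t=0..0: t=0:+1/144 = 1/144; ⇒ 3j(2 2 4; -2 -1 3)² = 1/18, sgn -1
B: Δ = 0!·4!·4!/9! = 1/630; Racah Σ t=0..0: t=0:+1/24 = 1/24; ⇒ 3j(2 2 4; 1 0 -1)² = 1/21, sgn -1
I_A²/I_B² = (1/18)/(1/21) = 7/6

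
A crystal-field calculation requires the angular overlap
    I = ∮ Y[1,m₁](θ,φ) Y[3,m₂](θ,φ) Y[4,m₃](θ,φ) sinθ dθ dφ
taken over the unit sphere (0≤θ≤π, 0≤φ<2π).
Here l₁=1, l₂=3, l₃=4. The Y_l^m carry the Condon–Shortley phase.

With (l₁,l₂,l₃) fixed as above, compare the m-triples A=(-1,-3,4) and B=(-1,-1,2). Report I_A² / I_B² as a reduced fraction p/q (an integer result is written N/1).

l's match ⇒ only the (l;m) 3-j factors differ between A and B.
A: triangle coeff Δ(1,3,4) = 1/252; Σ_t [0,0]: t=0:+1/1440 = 1/1440; (3j)²=1/9 [(1 3 4; -1 -3 4)], sign=+1
B: triangle coeff Δ(1,3,4) = 1/252; Σ_t [0,0]: t=0:+1/96 = 1/96; (3j)²=5/84 [(1 3 4; -1 -1 2)], sign=+1
I_A²/I_B² = (1/9)/(5/84) = 28/15

28/15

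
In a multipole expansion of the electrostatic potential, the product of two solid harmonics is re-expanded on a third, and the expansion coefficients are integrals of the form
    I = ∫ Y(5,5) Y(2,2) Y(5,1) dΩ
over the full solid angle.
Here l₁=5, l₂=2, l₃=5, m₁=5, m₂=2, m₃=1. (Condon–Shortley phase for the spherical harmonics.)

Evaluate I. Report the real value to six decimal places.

Σmᵢ = 8 ≠ 0, so the φ-integral vanishes; I = 0

0.000000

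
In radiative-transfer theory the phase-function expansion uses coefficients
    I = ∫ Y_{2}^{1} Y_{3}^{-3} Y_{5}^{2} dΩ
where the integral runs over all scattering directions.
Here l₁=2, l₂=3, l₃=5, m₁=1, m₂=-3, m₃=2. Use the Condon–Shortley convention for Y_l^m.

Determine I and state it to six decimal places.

Checks pass: Σm=0; 10 even; l₃=5∈[1,5].
(2·2+1)(2·3+1)(2·5+1) = 385
Δ: 0! 4! 6! / 11! → 1/2310
sum: t=0:+1/144 = 1/144
3j²(2 3 5; 0 0 0) = Δ·Π!·Σ² = 10/231  (sign -1)
sum: t=0:+1/4320 = 1/4320
3j²(2 3 5; 1 -3 2) = Δ·Π!·Σ² = 1/330  (sign -1)
combine: 4πI² = 385·10/231·1/330 = 5/99
take √, sign +1: I = 0.06339609

0.063396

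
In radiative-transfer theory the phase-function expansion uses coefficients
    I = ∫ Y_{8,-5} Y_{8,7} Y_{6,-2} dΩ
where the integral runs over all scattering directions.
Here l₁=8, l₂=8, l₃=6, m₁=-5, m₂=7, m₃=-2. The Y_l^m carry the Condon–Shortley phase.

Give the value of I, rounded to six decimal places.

0.040313

Checks pass: Σm=0; 22 even; l₃=6∈[0,16].
(2·8+1)(2·8+1)(2·6+1) = 3757
Δ: 10! 6! 6! / 23! → 1/13742520792
sum: t=2:+1/41803776000 t=3:−1/435456000 t=4:+1/39813120 t=5:−1/18662400 t=6:+1/39813120 t=7:−1/435456000 t=8:+1/41803776000 = -11/1393459200
3j²(8 8 6; 0 0 0) = Δ·Π!·Σ² = 600/96577  (sign -1)
sum: t=9:−1/12541132800 t=10:+1/15676416000 = -1/62705664000
3j²(8 8 6; -5 7 -2) = Δ·Π!·Σ² = 13/14858  (sign -1)
combine: 4πI² = 3757·600/96577·13/14858 = 3900/190969
take √, sign +1: I = 0.04031308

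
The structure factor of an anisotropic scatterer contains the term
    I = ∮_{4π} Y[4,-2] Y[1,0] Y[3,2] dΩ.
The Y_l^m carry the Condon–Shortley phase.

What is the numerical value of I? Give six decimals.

0.213244

m-sum 0 ✓  L=8 even ✓  3≤3≤5 ✓
Π(2lᵢ+1) = 9×3×7 = 189
triangle coeff Δ(4,1,3) = 1/252
Σ_t [1,1]: t=1:−1/36 = -1/36
(3j)²=4/63 [(4 1 3; 0 0 0)], sign=+1
Σ_t [1,1]: t=1:−1/120 = -1/120
(3j)²=1/21 [(4 1 3; -2 0 2)], sign=+1
⇒ 4πI² = 4/7
I = (+1)√(4/7/(4π)) = 0.21324362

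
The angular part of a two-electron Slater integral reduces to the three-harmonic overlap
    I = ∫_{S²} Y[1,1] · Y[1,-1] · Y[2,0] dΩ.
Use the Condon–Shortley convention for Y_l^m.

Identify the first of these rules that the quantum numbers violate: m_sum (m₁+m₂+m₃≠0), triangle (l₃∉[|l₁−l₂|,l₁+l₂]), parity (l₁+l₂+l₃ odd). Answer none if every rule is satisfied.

Σmᵢ = 0  ✓
l₃∈[|l₁−l₂|,l₁+l₂]=[0,2], have l₃=2  ✓
Σlᵢ = 4 ⇒ even  ✓

none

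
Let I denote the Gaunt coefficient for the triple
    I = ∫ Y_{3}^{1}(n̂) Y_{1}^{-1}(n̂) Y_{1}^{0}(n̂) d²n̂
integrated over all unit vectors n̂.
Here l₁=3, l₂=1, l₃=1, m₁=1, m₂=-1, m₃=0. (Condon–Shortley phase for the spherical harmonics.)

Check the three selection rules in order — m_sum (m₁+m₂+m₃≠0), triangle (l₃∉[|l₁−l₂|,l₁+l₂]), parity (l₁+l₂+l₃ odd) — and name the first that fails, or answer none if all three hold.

triangle

m₁+m₂+m₃ = 1 − 1 + 0 = 0  ✓
triangle: |3−1|=2 ≤ l₃=1 ≤ 3+1=4  ✗
parity: l₁+l₂+l₃ = 5 is odd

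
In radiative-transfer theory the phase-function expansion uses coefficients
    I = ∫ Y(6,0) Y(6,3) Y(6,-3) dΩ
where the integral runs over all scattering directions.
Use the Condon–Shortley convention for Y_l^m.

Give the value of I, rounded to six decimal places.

Checks pass: Σm=0; 18 even; l₃=6∈[0,12].
(2·6+1)(2·6+1)(2·6+1) = 2197
Δ: 6! 6! 6! / 19! → 1/325909584
sum: t=0:+1/373248000 t=1:−1/1728000 t=2:+1/110592 t=3:−1/46656 t=4:+1/110592 t=5:−1/1728000 t=6:+1/373248000 = -7/1555200
3j²(6 6 6; 0 0 0) = Δ·Π!·Σ² = 400/46189  (sign -1)
sum: t=3:−1/933120 t=4:+1/276480 t=5:−1/691200 t=6:+1/18662400 = 43/37324800
3j²(6 6 6; 0 3 -3) = Δ·Π!·Σ² = 1849/184756  (sign -1)
combine: 4πI² = 2197·400/46189·1849/184756 = 2403700/12623809
take √, sign +1: I = 0.12309488

0.123095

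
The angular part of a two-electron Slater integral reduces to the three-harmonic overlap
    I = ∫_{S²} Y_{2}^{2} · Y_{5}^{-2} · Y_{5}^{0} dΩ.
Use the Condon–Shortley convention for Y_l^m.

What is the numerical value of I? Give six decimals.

-0.191372

m-sum 0 ✓  L=12 even ✓  3≤5≤7 ✓
Π(2lᵢ+1) = 5×11×11 = 605
triangle coeff Δ(2,5,5) = 1/38610
Σ_t [0,2]: t=0:+1/2880 t=1:−1/576 t=2:+1/2880 = -1/960
(3j)²=10/429 [(2 5 5; 0 0 0)], sign=+1
Σ_t [0,0]: t=0:+1/2880 = 1/2880
(3j)²=14/429 [(2 5 5; 2 -2 0)], sign=-1
⇒ 4πI² = 700/1521
I = (-1)√(700/1521/(4π)) = -0.19137248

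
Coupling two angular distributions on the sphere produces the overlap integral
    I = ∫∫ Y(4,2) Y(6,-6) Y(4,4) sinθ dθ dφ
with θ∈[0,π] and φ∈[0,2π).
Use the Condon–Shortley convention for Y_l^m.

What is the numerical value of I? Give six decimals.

m-sum 0 ✓  L=14 even ✓  2≤4≤10 ✓
Π(2lᵢ+1) = 9×13×9 = 1053
triangle coeff Δ(4,6,4) = 1/1261260
Σ_t [2,4]: t=2:+1/4608 t=3:−1/1296 t=4:+1/4608 = -7/20736
(3j)²=20/1287 [(4 6 4; 0 0 0)], sign=-1
Σ_t [0,0]: t=0:+1/1036800 = 1/1036800
(3j)²=4/195 [(4 6 4; 2 -6 4)], sign=+1
⇒ 4πI² = 48/143
I = (-1)√(48/143/(4π)) = -0.16343598

-0.163436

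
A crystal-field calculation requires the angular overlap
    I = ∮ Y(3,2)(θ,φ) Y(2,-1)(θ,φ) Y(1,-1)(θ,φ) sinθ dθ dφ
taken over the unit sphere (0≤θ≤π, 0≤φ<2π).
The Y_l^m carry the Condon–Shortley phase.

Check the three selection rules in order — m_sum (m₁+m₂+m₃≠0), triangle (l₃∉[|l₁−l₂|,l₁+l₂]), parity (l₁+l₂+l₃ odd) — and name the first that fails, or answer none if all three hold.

none

azimuthal sum: 2 − 1 − 1 = 0  ✓
1 ≤ 1 ≤ 5 (triangle on l)  ✓
L = 3 + 2 + 1 = 6 (even)  ✓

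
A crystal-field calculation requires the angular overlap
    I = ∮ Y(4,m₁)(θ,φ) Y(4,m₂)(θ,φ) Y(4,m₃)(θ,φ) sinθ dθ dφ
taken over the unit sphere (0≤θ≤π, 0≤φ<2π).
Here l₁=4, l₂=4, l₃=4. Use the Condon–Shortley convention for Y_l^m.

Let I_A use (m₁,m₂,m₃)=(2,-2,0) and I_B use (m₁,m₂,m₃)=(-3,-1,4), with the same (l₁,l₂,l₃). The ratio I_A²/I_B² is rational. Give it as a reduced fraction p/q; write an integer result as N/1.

121/490

Same 4,4,4: normalisation and zero-m 3j drop out of the ratio.
A: Δ: 4! 4! 4! / 13! → 1/450450; sum: t=0:+1/384 t=1:−1/216 t=2:+1/2304 = -11/6912; 3j²(4 4 4; 2 -2 0) = Δ·Π!·Σ² = 11/1638  (sign -1)
B: Δ: 4! 4! 4! / 13! → 1/450450; sum: t=3:−1/3456 = -1/3456; 3j²(4 4 4; -3 -1 4) = Δ·Π!·Σ² = 35/1287  (sign -1)
I_A²/I_B² = (11/1638)/(35/1287) = 121/490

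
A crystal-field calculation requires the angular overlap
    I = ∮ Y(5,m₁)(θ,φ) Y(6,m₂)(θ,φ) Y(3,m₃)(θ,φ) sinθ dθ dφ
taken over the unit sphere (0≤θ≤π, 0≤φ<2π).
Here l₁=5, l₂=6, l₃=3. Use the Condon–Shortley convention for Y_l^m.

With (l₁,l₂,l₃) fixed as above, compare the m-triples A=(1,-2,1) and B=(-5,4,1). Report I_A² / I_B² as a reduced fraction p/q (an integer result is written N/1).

l's match ⇒ only the (l;m) 3-j factors differ between A and B.
A: triangle coeff Δ(5,6,3) = 1/675675; Σ_t [2,4]: t=2:+1/11520 t=3:−1/4320 t=4:+1/27648 = -1/9216; (3j)²=2/143 [(5 6 3; 1 -2 1)], sign=-1
B: triangle coeff Δ(5,6,3) = 1/675675; Σ_t [8,8]: t=8:+1/322560 = 1/322560; (3j)²=18/1001 [(5 6 3; -5 4 1)], sign=+1
I_A²/I_B² = (2/143)/(18/1001) = 7/9

7/9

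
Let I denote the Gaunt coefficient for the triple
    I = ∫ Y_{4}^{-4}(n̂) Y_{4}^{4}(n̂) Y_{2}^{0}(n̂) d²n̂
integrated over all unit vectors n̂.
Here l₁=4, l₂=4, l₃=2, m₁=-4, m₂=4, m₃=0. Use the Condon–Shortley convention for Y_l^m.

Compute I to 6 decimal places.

-0.229376

Checks pass: Σm=0; 10 even; l₃=2∈[0,8].
(2·4+1)(2·4+1)(2·2+1) = 405
Δ: 6! 2! 2! / 11! → 1/13860
sum: t=2:+1/192 t=3:−1/36 t=4:+1/192 = -5/288
3j²(4 4 2; 0 0 0) = Δ·Π!·Σ² = 20/693  (sign -1)
sum: t=6:+1/2880 = 1/2880
3j²(4 4 2; -4 4 0) = Δ·Π!·Σ² = 28/495  (sign +1)
combine: 4πI² = 405·20/693·28/495 = 80/121
take √, sign -1: I = -0.22937568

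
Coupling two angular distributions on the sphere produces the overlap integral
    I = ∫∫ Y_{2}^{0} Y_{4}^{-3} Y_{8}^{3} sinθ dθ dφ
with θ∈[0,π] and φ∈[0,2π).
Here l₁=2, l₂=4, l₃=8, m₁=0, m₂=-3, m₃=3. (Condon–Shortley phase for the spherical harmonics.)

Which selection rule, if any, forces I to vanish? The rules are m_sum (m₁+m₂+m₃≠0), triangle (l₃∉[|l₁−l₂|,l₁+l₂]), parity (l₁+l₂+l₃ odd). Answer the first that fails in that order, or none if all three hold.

triangle

m₁+m₂+m₃ = 0 − 3 + 3 = 0  ✓
triangle: |2−4|=2 ≤ l₃=8 ≤ 2+4=6  ✗
parity: l₁+l₂+l₃ = 14 is even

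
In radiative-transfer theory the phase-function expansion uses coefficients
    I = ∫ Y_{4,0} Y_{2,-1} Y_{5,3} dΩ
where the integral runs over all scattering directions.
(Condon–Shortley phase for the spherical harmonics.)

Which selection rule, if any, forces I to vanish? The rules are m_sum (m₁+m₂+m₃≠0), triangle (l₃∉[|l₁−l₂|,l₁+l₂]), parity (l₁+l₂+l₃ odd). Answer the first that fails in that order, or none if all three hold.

m_sum

azimuthal sum: 0 − 1 + 3 = 2  ✗
2 ≤ 5 ≤ 6 (triangle on l)
L = 4 + 2 + 5 = 11 (odd)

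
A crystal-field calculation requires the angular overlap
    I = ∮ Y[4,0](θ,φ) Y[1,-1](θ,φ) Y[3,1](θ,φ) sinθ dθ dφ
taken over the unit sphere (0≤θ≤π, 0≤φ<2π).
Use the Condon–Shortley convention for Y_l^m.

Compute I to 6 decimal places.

0.150786

m-sum 0 ✓  L=8 even ✓  3≤3≤5 ✓
Π(2lᵢ+1) = 9×3×7 = 189
triangle coeff Δ(4,1,3) = 1/252
Σ_t [1,1]: t=1:−1/36 = -1/36
(3j)²=4/63 [(4 1 3; 0 0 0)], sign=+1
Σ_t [0,0]: t=0:+1/96 = 1/96
(3j)²=1/42 [(4 1 3; 0 -1 1)], sign=+1
⇒ 4πI² = 2/7
I = (+1)√(2/7/(4π)) = 0.15078601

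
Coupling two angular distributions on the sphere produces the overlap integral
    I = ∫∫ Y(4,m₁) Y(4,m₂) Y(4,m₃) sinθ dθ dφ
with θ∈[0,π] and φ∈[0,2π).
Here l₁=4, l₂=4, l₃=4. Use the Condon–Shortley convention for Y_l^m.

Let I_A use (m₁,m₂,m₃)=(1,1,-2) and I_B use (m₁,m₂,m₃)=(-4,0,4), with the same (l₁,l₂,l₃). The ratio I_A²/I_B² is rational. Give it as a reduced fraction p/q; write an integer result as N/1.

90/49

Same 4,4,4: normalisation and zero-m 3j drop out of the ratio.
A: Δ: 4! 4! 4! / 13! → 1/450450; sum: t=1:−1/576 t=2:+1/144 t=3:−1/576 = 1/288; 3j²(4 4 4; 1 1 -2) = Δ·Π!·Σ² = 20/1001  (sign +1)
B: Δ: 4! 4! 4! / 13! → 1/450450; sum: t=4:+1/13824 = 1/13824; 3j²(4 4 4; -4 0 4) = Δ·Π!·Σ² = 14/1287  (sign +1)
I_A²/I_B² = (20/1001)/(14/1287) = 90/49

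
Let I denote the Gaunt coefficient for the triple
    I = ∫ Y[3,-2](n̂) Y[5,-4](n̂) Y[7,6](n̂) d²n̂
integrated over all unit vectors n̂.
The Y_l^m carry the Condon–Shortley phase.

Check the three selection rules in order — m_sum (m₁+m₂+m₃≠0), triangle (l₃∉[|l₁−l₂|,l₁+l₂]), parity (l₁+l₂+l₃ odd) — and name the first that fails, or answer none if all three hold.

m₁+m₂+m₃ = -2 − 4 + 6 = 0  ✓
triangle: |3−5|=2 ≤ l₃=7 ≤ 3+5=8  ✓
parity: l₁+l₂+l₃ = 15 is odd  ✗

parity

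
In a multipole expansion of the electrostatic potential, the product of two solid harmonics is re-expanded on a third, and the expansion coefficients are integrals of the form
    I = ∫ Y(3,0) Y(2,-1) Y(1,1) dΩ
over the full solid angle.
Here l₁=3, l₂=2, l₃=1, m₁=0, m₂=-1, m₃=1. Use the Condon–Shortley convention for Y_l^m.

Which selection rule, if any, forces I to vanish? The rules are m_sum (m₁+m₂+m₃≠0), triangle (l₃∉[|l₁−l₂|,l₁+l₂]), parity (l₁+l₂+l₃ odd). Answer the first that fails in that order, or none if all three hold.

azimuthal sum: 0 − 1 + 1 = 0  ✓
1 ≤ 1 ≤ 5 (triangle on l)  ✓
L = 3 + 2 + 1 = 6 (even)  ✓

none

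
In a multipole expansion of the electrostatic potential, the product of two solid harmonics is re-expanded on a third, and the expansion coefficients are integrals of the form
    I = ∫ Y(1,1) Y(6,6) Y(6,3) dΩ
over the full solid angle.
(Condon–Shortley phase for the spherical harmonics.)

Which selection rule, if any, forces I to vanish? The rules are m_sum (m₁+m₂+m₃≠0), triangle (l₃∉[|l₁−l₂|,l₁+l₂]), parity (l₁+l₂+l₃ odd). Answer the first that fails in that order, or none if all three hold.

m_sum

azimuthal sum: 1 + 6 + 3 = 10  ✗
5 ≤ 6 ≤ 7 (triangle on l)
L = 1 + 6 + 6 = 13 (odd)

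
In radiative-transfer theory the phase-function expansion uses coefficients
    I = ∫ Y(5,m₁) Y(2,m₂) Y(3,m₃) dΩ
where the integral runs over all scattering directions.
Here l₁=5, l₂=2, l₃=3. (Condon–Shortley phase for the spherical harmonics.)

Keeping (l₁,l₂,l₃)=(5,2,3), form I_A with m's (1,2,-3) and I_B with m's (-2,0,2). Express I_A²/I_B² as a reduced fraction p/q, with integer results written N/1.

Shared (l₁,l₂,l₃)=(5,2,3): N and (l;000)² cancel in I_A²/I_B².
A: Δ = 4!·6!·0!/11! = 1/2310; Racah Σ t=4..4: t=4:+1/17280 = 1/17280; ⇒ 3j(5 2 3; 1 2 -3)² = 1/2310, sgn +1
B: Δ = 4!·6!·0!/11! = 1/2310; Racah Σ t=2..2: t=2:+1/480 = 1/480; ⇒ 3j(5 2 3; -2 0 2)² = 3/110, sgn -1
I_A²/I_B² = (1/2310)/(3/110) = 1/63

1/63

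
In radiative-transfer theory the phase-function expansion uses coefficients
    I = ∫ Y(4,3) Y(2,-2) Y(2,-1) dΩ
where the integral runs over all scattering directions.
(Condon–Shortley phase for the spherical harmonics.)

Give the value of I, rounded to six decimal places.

Rules hold: Σm=0, L=8 even, 2≤2≤6.
N = 9·5·5 = 225
Δ = 4!·4!·0!/9! = 1/630
Racah Σ t=2..2: t=2:+1/16 = 1/16
⇒ 3j(4 2 2; 0 0 0)² = 2/35, sgn +1
Racah Σ t=0..0: t=0:+1/144 = 1/144
⇒ 3j(4 2 2; 3 -2 -1)² = 1/18, sgn -1
4πI² = N·(3j₀)²·(3jₘ)² = 5/7
I = -1·√(0.714286/4π) = -0.23841361

-0.238414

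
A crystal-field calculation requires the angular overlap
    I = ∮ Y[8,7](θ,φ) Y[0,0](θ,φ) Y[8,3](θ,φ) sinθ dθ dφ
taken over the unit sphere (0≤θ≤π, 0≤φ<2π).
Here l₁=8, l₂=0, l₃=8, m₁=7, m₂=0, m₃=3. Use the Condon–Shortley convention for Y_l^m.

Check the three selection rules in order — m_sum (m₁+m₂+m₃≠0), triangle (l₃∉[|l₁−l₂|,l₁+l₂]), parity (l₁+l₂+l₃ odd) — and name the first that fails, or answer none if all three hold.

m_sum

azimuthal sum: 7 + 0 + 3 = 10  ✗
8 ≤ 8 ≤ 8 (triangle on l)
L = 8 + 0 + 8 = 16 (even)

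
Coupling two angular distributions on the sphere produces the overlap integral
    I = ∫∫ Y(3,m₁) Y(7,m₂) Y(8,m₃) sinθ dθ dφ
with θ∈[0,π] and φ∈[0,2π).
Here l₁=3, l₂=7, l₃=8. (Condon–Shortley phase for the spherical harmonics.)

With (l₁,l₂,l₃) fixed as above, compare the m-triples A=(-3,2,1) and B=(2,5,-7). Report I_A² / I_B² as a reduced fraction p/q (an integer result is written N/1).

972/1625

Same 3,7,8: normalisation and zero-m 3j drop out of the ratio.
A: Δ: 2! 4! 12! / 19! → 1/5290740; sum: t=2:+1/29030400 = 1/29030400; 3j²(3 7 8; -3 2 1) = Δ·Π!·Σ² = 54/4199  (sign -1)
B: Δ: 2! 4! 12! / 19! → 1/5290740; sum: t=0:+1/5748019200 t=1:−1/958003200 = -1/1149603840; 3j²(3 7 8; 2 5 -7) = Δ·Π!·Σ² = 125/5814  (sign +1)
I_A²/I_B² = (54/4199)/(125/5814) = 972/1625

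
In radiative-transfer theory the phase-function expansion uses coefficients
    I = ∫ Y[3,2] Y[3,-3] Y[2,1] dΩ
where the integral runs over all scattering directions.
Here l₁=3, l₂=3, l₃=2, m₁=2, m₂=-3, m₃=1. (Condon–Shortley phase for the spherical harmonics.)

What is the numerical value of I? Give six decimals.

m-sum 0 ✓  L=8 even ✓  0≤2≤6 ✓
Π(2lᵢ+1) = 7×7×5 = 245
triangle coeff Δ(3,3,2) = 1/3780
Σ_t [1,3]: t=1:−1/24 t=2:+1/4 t=3:−1/24 = 1/6
(3j)²=4/105 [(3 3 2; 0 0 0)], sign=+1
Σ_t [0,0]: t=0:+1/48 = 1/48
(3j)²=5/84 [(3 3 2; 2 -3 1)], sign=-1
⇒ 4πI² = 5/9
I = (-1)√(5/9/(4π)) = -0.21026104

-0.210261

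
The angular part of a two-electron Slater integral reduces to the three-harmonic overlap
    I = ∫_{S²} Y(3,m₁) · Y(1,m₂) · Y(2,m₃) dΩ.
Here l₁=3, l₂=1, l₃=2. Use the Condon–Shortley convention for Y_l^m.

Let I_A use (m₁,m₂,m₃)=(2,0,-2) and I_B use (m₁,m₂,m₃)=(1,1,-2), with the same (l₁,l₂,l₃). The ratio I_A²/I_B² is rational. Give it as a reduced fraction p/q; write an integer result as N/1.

5/1

Same 3,1,2: normalisation and zero-m 3j drop out of the ratio.
A: Δ: 2! 4! 0! / 7! → 1/105; sum: t=1:−1/24 = -1/24; 3j²(3 1 2; 2 0 -2) = Δ·Π!·Σ² = 1/21  (sign -1)
B: Δ: 2! 4! 0! / 7! → 1/105; sum: t=2:+1/48 = 1/48; 3j²(3 1 2; 1 1 -2) = Δ·Π!·Σ² = 1/105  (sign +1)
I_A²/I_B² = (1/21)/(1/105) = 5/1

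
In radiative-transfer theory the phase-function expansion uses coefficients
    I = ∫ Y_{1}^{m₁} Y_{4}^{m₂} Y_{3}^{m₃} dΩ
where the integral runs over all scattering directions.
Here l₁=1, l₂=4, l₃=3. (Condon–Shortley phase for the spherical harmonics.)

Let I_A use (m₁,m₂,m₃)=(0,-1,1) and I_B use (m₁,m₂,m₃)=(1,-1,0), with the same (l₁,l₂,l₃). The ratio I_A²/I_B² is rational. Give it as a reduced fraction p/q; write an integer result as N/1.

3/2

Same 1,4,3: normalisation and zero-m 3j drop out of the ratio.
A: Δ: 2! 0! 6! / 9! → 1/252; sum: t=1:−1/48 = -1/48; 3j²(1 4 3; 0 -1 1) = Δ·Π!·Σ² = 5/84  (sign -1)
B: Δ: 2! 0! 6! / 9! → 1/252; sum: t=0:+1/72 = 1/72; 3j²(1 4 3; 1 -1 0) = Δ·Π!·Σ² = 5/126  (sign -1)
I_A²/I_B² = (5/84)/(5/126) = 3/2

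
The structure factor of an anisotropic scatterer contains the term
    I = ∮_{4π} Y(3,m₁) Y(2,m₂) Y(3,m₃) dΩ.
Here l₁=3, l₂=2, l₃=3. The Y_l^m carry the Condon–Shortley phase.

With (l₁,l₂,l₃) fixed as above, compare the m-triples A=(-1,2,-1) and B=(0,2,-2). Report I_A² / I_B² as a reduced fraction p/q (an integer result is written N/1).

Shared (l₁,l₂,l₃)=(3,2,3): N and (l;000)² cancel in I_A²/I_B².
A: Δ = 2!·4!·2!/9! = 1/3780; Racah Σ t=2..2: t=2:+1/16 = 1/16; ⇒ 3j(3 2 3; -1 2 -1)² = 2/35, sgn +1
B: Δ = 2!·4!·2!/9! = 1/3780; Racah Σ t=2..2: t=2:+1/24 = 1/24; ⇒ 3j(3 2 3; 0 2 -2)² = 1/21, sgn -1
I_A²/I_B² = (2/35)/(1/21) = 6/5

6/5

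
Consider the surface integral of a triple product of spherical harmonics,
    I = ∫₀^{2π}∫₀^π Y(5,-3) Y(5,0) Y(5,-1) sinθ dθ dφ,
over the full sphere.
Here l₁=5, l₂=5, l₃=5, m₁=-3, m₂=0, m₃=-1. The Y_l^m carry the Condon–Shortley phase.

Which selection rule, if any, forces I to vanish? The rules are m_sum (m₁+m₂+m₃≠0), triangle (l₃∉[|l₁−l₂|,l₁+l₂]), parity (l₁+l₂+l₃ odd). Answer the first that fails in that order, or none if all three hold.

m₁+m₂+m₃ = -3 + 0 − 1 = -4  ✗
triangle: |5−5|=0 ≤ l₃=5 ≤ 5+5=10
parity: l₁+l₂+l₃ = 15 is odd

m_sum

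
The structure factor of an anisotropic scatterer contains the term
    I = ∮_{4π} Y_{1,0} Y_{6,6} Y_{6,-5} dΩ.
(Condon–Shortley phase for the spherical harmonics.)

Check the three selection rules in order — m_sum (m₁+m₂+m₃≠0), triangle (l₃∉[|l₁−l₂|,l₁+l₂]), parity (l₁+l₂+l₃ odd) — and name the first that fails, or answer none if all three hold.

m_sum

azimuthal sum: 0 + 6 − 5 = 1  ✗
5 ≤ 6 ≤ 7 (triangle on l)
L = 1 + 6 + 6 = 13 (odd)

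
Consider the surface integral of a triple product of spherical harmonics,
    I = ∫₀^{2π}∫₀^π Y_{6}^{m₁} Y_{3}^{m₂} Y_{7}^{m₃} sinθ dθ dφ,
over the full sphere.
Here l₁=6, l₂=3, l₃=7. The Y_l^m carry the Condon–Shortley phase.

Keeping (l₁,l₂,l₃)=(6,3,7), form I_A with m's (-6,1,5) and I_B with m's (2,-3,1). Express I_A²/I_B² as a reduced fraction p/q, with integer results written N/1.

1089/1225

Shared (l₁,l₂,l₃)=(6,3,7): N and (l;000)² cancel in I_A²/I_B².
A: Δ = 2!·10!·4!/17! = 1/2042040; Racah Σ t=2..2: t=2:+1/29030400 = 1/29030400; ⇒ 3j(6 3 7; -6 1 5)² = 99/7735, sgn +1
B: Δ = 2!·10!·4!/17! = 1/2042040; Racah Σ t=0..0: t=0:+1/829440 = 1/829440; ⇒ 3j(6 3 7; 2 -3 1)² = 35/2431, sgn +1
I_A²/I_B² = (99/7735)/(35/2431) = 1089/1225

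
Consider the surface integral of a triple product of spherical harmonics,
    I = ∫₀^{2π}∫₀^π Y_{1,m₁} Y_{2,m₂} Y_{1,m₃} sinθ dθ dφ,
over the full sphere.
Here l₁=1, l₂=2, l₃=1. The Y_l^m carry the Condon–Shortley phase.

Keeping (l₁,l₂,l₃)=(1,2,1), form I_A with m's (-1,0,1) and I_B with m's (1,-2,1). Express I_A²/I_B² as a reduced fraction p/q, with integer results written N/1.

Shared (l₁,l₂,l₃)=(1,2,1): N and (l;000)² cancel in I_A²/I_B².
A: Δ = 2!·0!·2!/5! = 1/30; Racah Σ t=2..2: t=2:+1/4 = 1/4; ⇒ 3j(1 2 1; -1 0 1)² = 1/30, sgn +1
B: Δ = 2!·0!·2!/5! = 1/30; Racah Σ t=0..0: t=0:+1/4 = 1/4; ⇒ 3j(1 2 1; 1 -2 1)² = 1/5, sgn +1
I_A²/I_B² = (1/30)/(1/5) = 1/6

1/6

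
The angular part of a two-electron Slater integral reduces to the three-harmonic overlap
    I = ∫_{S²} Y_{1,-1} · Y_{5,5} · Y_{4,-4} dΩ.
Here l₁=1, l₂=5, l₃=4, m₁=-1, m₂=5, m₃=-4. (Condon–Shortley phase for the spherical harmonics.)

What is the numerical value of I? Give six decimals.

-0.329416

Rules hold: Σm=0, L=10 even, 4≤4≤6.
N = 3·11·9 = 297
Δ = 2!·0!·8!/11! = 1/495
Racah Σ t=1..1: t=1:−1/576 = -1/576
⇒ 3j(1 5 4; 0 0 0)² = 5/99, sgn -1
Racah Σ t=2..2: t=2:+1/80640 = 1/80640
⇒ 3j(1 5 4; -1 5 -4)² = 1/11, sgn +1
4πI² = N·(3j₀)²·(3jₘ)² = 15/11
I = -1·√(1.36364/4π) = -0.32941575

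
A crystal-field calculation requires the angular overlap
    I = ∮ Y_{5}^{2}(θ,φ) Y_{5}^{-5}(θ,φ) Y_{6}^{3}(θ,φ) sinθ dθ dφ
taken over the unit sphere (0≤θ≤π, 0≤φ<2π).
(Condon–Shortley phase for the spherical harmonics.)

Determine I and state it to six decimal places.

-0.172202

Rules hold: Σm=0, L=16 even, 0≤6≤10.
N = 11·11·13 = 1573
Δ = 4!·6!·6!/17! = 1/28588560
Racah Σ t=0..4: t=0:+1/345600 t=1:−1/13824 t=2:+1/5184 t=3:−1/13824 t=4:+1/345600 = 7/129600
⇒ 3j(5 5 6; 0 0 0)² = 80/7293, sgn +1
Racah Σ t=0..0: t=0:+1/622080 = 1/622080
⇒ 3j(5 5 6; 2 -5 3)² = 105/4862, sgn -1
4πI² = N·(3j₀)²·(3jₘ)² = 1400/3757
I = -1·√(0.372638/4π) = -0.17220212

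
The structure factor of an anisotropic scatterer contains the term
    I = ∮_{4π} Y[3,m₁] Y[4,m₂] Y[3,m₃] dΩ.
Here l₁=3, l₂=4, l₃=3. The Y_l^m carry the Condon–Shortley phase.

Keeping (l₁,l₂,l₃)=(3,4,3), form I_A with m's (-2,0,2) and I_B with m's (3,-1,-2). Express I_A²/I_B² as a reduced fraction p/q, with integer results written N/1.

Shared (l₁,l₂,l₃)=(3,4,3): N and (l;000)² cancel in I_A²/I_B².
A: Δ = 4!·2!·4!/11! = 1/34650; Racah Σ t=3..4: t=3:−1/72 t=4:+1/576 = -7/576; ⇒ 3j(3 4 3; -2 0 2)² = 7/198, sgn +1
B: Δ = 4!·2!·4!/11! = 1/34650; Racah Σ t=0..0: t=0:+1/288 = 1/288; ⇒ 3j(3 4 3; 3 -1 -2)² = 5/231, sgn -1
I_A²/I_B² = (7/198)/(5/231) = 49/30

49/30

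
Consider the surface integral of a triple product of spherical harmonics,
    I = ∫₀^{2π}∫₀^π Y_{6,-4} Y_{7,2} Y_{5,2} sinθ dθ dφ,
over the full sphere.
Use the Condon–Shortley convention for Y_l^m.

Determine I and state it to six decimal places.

0.048529

Checks pass: Σm=0; 18 even; l₃=5∈[1,13].
(2·6+1)(2·7+1)(2·5+1) = 2145
Δ: 8! 4! 6! / 19! → 1/174594420
sum: t=2:+1/4147200 t=3:−1/207360 t=4:+1/82944 t=5:−1/207360 t=6:+1/4147200 = 1/345600
3j²(6 7 5; 0 0 0) = Δ·Π!·Σ² = 420/46189  (sign -1)
sum: t=6:+1/1244160 t=7:−1/1451520 t=8:+1/19353600 = 29/174182400
3j²(6 7 5; -4 2 2) = Δ·Π!·Σ² = 841/554268  (sign -1)
combine: 4πI² = 2145·420/46189·841/554268 = 441525/14919047
take √, sign +1: I = 0.04852909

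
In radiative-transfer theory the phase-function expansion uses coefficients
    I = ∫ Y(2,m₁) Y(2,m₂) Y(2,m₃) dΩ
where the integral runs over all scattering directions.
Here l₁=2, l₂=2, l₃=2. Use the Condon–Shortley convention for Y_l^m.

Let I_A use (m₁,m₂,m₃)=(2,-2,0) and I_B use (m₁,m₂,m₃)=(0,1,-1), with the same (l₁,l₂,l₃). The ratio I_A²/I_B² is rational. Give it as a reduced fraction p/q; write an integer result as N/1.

4/1

l's match ⇒ only the (l;m) 3-j factors differ between A and B.
A: triangle coeff Δ(2,2,2) = 1/630; Σ_t [0,0]: t=0:+1/8 = 1/8; (3j)²=2/35 [(2 2 2; 2 -2 0)], sign=+1
B: triangle coeff Δ(2,2,2) = 1/630; Σ_t [1,2]: t=1:−1/2 t=2:+1/4 = -1/4; (3j)²=1/70 [(2 2 2; 0 1 -1)], sign=+1
I_A²/I_B² = (2/35)/(1/70) = 4/1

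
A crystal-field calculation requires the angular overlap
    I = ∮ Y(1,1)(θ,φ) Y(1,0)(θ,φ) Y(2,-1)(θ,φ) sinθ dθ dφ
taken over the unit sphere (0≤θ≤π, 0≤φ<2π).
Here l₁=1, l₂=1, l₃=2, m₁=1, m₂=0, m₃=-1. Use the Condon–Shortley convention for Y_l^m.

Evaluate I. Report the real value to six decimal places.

-0.218510

Checks pass: Σm=0; 4 even; l₃=2∈[0,2].
(2·1+1)(2·1+1)(2·2+1) = 45
Δ: 0! 2! 2! / 5! → 1/30
sum: t=0:+1/1 = 1/1
3j²(1 1 2; 0 0 0) = Δ·Π!·Σ² = 2/15  (sign +1)
sum: t=0:+1/2 = 1/2
3j²(1 1 2; 1 0 -1) = Δ·Π!·Σ² = 1/10  (sign -1)
combine: 4πI² = 45·2/15·1/10 = 3/5
take √, sign -1: I = -0.21850969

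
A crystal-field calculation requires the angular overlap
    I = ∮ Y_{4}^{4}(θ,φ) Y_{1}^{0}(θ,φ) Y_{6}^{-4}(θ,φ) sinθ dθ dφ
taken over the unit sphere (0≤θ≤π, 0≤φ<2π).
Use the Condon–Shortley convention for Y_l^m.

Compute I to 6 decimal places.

0.000000

|4−1|≤6≤4+1 violated ⇒ I = 0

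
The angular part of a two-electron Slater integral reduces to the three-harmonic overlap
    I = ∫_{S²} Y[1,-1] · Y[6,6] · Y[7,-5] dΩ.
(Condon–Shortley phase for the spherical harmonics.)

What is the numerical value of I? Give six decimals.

Checks pass: Σm=0; 14 even; l₃=7∈[5,7].
(2·1+1)(2·6+1)(2·7+1) = 585
Δ: 0! 2! 12! / 15! → 1/1365
sum: t=0:+1/518400 = 1/518400
3j²(1 6 7; 0 0 0) = Δ·Π!·Σ² = 7/195  (sign -1)
sum: t=0:+1/958003200 = 1/958003200
3j²(1 6 7; -1 6 -5) = Δ·Π!·Σ² = 1/1365  (sign +1)
combine: 4πI² = 585·7/195·1/1365 = 1/65
take √, sign -1: I = -0.03498955

-0.034990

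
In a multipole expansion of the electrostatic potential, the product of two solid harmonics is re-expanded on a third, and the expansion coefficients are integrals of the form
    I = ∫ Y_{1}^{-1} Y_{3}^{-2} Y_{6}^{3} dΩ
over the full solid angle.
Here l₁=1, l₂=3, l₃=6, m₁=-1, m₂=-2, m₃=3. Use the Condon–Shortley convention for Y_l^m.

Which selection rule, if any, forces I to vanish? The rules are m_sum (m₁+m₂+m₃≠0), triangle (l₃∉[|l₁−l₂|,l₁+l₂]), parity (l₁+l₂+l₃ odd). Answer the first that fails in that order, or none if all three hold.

m₁+m₂+m₃ = -1 − 2 + 3 = 0  ✓
triangle: |1−3|=2 ≤ l₃=6 ≤ 1+3=4  ✗
parity: l₁+l₂+l₃ = 10 is even

triangle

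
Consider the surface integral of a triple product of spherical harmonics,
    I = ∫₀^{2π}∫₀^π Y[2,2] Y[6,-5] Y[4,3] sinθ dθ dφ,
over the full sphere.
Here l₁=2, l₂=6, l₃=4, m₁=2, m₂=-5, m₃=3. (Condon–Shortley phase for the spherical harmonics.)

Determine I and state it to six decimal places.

-0.288917

m-sum 0 ✓  L=12 even ✓  4≤4≤8 ✓
Π(2lᵢ+1) = 5×13×9 = 585
triangle coeff Δ(2,6,4) = 1/6435
Σ_t [2,2]: t=2:+1/2304 = 1/2304
(3j)²=5/143 [(2 6 4; 0 0 0)], sign=+1
Σ_t [0,0]: t=0:+1/120960 = 1/120960
(3j)²=2/39 [(2 6 4; 2 -5 3)], sign=-1
⇒ 4πI² = 150/143
I = (-1)√(150/143/(4π)) = -0.28891672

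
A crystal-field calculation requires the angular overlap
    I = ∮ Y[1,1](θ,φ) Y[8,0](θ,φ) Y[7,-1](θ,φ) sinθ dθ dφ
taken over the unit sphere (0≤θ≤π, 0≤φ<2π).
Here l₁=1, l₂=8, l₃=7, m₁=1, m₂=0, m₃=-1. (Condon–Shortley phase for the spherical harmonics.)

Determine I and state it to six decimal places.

0.161907

Checks pass: Σm=0; 16 even; l₃=7∈[7,9].
(2·1+1)(2·8+1)(2·7+1) = 765
Δ: 2! 0! 14! / 17! → 1/2040
sum: t=1:−1/25401600 = -1/25401600
3j²(1 8 7; 0 0 0) = Δ·Π!·Σ² = 8/255  (sign +1)
sum: t=0:+1/58060800 = 1/58060800
3j²(1 8 7; 1 0 -1) = Δ·Π!·Σ² = 7/510  (sign +1)
combine: 4πI² = 765·8/255·7/510 = 28/85
take √, sign +1: I = 0.16190663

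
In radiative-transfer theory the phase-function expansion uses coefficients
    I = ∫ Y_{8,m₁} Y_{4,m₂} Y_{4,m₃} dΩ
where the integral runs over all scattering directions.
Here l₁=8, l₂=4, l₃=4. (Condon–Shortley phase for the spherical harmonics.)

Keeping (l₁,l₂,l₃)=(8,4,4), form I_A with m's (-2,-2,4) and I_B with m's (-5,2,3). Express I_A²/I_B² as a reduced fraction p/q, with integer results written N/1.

Same 8,4,4: normalisation and zero-m 3j drop out of the ratio.
A: Δ: 8! 8! 0! / 17! → 1/218790; sum: t=2:+1/58060800 = 1/58060800; 3j²(8 4 4; -2 -2 4) = Δ·Π!·Σ² = 1/4862  (sign +1)
B: Δ: 8! 8! 0! / 17! → 1/218790; sum: t=6:+1/7257600 = 1/7257600; 3j²(8 4 4; -5 2 3) = Δ·Π!·Σ² = 2/85  (sign -1)
I_A²/I_B² = (1/4862)/(2/85) = 5/572

5/572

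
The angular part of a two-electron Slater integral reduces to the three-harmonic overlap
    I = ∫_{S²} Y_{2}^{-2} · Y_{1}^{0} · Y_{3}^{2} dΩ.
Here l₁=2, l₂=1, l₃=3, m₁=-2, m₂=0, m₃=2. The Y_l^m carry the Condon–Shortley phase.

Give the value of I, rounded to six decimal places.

0.184674

m-sum 0 ✓  L=6 even ✓  1≤3≤3 ✓
Π(2lᵢ+1) = 5×3×7 = 105
triangle coeff Δ(2,1,3) = 1/105
Σ_t [0,0]: t=0:+1/4 = 1/4
(3j)²=3/35 [(2 1 3; 0 0 0)], sign=-1
Σ_t [0,0]: t=0:+1/24 = 1/24
(3j)²=1/21 [(2 1 3; -2 0 2)], sign=-1
⇒ 4πI² = 3/7
I = (+1)√(3/7/(4π)) = 0.18467439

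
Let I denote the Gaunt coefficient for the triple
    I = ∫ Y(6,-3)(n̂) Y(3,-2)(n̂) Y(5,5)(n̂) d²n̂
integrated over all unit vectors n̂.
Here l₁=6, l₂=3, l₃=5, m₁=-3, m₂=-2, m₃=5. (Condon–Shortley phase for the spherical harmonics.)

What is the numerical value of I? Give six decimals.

m-sum 0 ✓  L=14 even ✓  3≤5≤9 ✓
Π(2lᵢ+1) = 13×7×11 = 1001
triangle coeff Δ(6,3,5) = 1/675675
Σ_t [1,3]: t=1:−1/8640 t=2:+1/2304 t=3:−1/8640 = 7/34560
(3j)²=7/429 [(6 3 5; 0 0 0)], sign=-1
Σ_t [1,1]: t=1:−1/483840 = -1/483840
(3j)²=6/1001 [(6 3 5; -3 -2 5)], sign=-1
⇒ 4πI² = 14/143
I = (+1)√(14/143/(4π)) = 0.08826552

0.088266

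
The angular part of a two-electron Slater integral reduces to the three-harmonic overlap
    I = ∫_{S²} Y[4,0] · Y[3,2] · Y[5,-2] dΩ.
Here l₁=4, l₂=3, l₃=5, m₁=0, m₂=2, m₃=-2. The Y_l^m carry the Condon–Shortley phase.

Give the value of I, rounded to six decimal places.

Checks pass: Σm=0; 12 even; l₃=5∈[1,7].
(2·4+1)(2·3+1)(2·5+1) = 693
Δ: 2! 6! 4! / 13! → 1/180180
sum: t=0:+1/576 t=1:−1/144 t=2:+1/576 = -1/288
3j²(4 3 5; 0 0 0) = Δ·Π!·Σ² = 20/1001  (sign +1)
sum: t=1:−1/864 t=2:+1/576 = 1/1728
3j²(4 3 5; 0 2 -2) = Δ·Π!·Σ² = 5/1287  (sign -1)
combine: 4πI² = 693·20/1001·5/1287 = 100/1859
take √, sign -1: I = -0.06542675

-0.065427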